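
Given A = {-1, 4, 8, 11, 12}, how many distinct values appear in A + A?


A + A = {a + a' : a, a' ∈ A}; |A| = 5.
General bounds: 2|A| - 1 ≤ |A + A| ≤ |A|(|A|+1)/2, i.e. 9 ≤ |A + A| ≤ 15.
Lower bound 2|A|-1 is attained iff A is an arithmetic progression.
Enumerate sums a + a' for a ≤ a' (symmetric, so this suffices):
a = -1: -1+-1=-2, -1+4=3, -1+8=7, -1+11=10, -1+12=11
a = 4: 4+4=8, 4+8=12, 4+11=15, 4+12=16
a = 8: 8+8=16, 8+11=19, 8+12=20
a = 11: 11+11=22, 11+12=23
a = 12: 12+12=24
Distinct sums: {-2, 3, 7, 8, 10, 11, 12, 15, 16, 19, 20, 22, 23, 24}
|A + A| = 14

|A + A| = 14


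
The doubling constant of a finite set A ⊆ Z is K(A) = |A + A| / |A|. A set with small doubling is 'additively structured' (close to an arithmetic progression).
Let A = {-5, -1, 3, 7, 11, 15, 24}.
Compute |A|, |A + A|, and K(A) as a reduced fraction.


|A| = 7.
Compute A + A by enumerating all 49 pairs.
A + A = {-10, -6, -2, 2, 6, 10, 14, 18, 19, 22, 23, 26, 27, 30, 31, 35, 39, 48}, so |A + A| = 18.
K = |A + A| / |A| = 18/7 (already in lowest terms) ≈ 2.5714.
Reference: AP of size 7 gives K = 13/7 ≈ 1.8571; a fully generic set of size 7 gives K ≈ 4.0000.

|A| = 7, |A + A| = 18, K = 18/7.


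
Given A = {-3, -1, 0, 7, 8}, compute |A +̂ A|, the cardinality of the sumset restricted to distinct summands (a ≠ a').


Restricted sumset: A +̂ A = {a + a' : a ∈ A, a' ∈ A, a ≠ a'}.
Equivalently, take A + A and drop any sum 2a that is achievable ONLY as a + a for a ∈ A (i.e. sums representable only with equal summands).
Enumerate pairs (a, a') with a < a' (symmetric, so each unordered pair gives one sum; this covers all a ≠ a'):
  -3 + -1 = -4
  -3 + 0 = -3
  -3 + 7 = 4
  -3 + 8 = 5
  -1 + 0 = -1
  -1 + 7 = 6
  -1 + 8 = 7
  0 + 7 = 7
  0 + 8 = 8
  7 + 8 = 15
Collected distinct sums: {-4, -3, -1, 4, 5, 6, 7, 8, 15}
|A +̂ A| = 9
(Reference bound: |A +̂ A| ≥ 2|A| - 3 for |A| ≥ 2, with |A| = 5 giving ≥ 7.)

|A +̂ A| = 9


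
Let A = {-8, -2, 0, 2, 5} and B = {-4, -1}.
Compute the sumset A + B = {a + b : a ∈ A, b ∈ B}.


A + B = {a + b : a ∈ A, b ∈ B}.
Enumerate all |A|·|B| = 5·2 = 10 pairs (a, b) and collect distinct sums.
a = -8: -8+-4=-12, -8+-1=-9
a = -2: -2+-4=-6, -2+-1=-3
a = 0: 0+-4=-4, 0+-1=-1
a = 2: 2+-4=-2, 2+-1=1
a = 5: 5+-4=1, 5+-1=4
Collecting distinct sums: A + B = {-12, -9, -6, -4, -3, -2, -1, 1, 4}
|A + B| = 9

A + B = {-12, -9, -6, -4, -3, -2, -1, 1, 4}


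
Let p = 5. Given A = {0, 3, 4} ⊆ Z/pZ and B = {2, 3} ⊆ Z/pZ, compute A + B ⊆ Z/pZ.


Work in Z/5Z: reduce every sum a + b modulo 5.
Enumerate all 6 pairs:
a = 0: 0+2=2, 0+3=3
a = 3: 3+2=0, 3+3=1
a = 4: 4+2=1, 4+3=2
Distinct residues collected: {0, 1, 2, 3}
|A + B| = 4 (out of 5 total residues).

A + B = {0, 1, 2, 3}


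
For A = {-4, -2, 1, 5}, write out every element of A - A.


A - A = {a - a' : a, a' ∈ A}.
Compute a - a' for each ordered pair (a, a'):
a = -4: -4--4=0, -4--2=-2, -4-1=-5, -4-5=-9
a = -2: -2--4=2, -2--2=0, -2-1=-3, -2-5=-7
a = 1: 1--4=5, 1--2=3, 1-1=0, 1-5=-4
a = 5: 5--4=9, 5--2=7, 5-1=4, 5-5=0
Collecting distinct values (and noting 0 appears from a-a):
A - A = {-9, -7, -5, -4, -3, -2, 0, 2, 3, 4, 5, 7, 9}
|A - A| = 13

A - A = {-9, -7, -5, -4, -3, -2, 0, 2, 3, 4, 5, 7, 9}


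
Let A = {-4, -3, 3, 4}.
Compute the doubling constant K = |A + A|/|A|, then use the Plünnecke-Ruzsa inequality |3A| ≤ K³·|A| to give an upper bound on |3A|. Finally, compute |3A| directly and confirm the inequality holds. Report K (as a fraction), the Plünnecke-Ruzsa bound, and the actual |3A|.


|A| = 4.
Step 1: Compute A + A by enumerating all 16 pairs.
A + A = {-8, -7, -6, -1, 0, 1, 6, 7, 8}, so |A + A| = 9.
Step 2: Doubling constant K = |A + A|/|A| = 9/4 = 9/4 ≈ 2.2500.
Step 3: Plünnecke-Ruzsa gives |3A| ≤ K³·|A| = (2.2500)³ · 4 ≈ 45.5625.
Step 4: Compute 3A = A + A + A directly by enumerating all triples (a,b,c) ∈ A³; |3A| = 16.
Step 5: Check 16 ≤ 45.5625? Yes ✓.

K = 9/4, Plünnecke-Ruzsa bound K³|A| ≈ 45.5625, |3A| = 16, inequality holds.


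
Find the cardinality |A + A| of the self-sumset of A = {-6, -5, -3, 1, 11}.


A + A = {a + a' : a, a' ∈ A}; |A| = 5.
General bounds: 2|A| - 1 ≤ |A + A| ≤ |A|(|A|+1)/2, i.e. 9 ≤ |A + A| ≤ 15.
Lower bound 2|A|-1 is attained iff A is an arithmetic progression.
Enumerate sums a + a' for a ≤ a' (symmetric, so this suffices):
a = -6: -6+-6=-12, -6+-5=-11, -6+-3=-9, -6+1=-5, -6+11=5
a = -5: -5+-5=-10, -5+-3=-8, -5+1=-4, -5+11=6
a = -3: -3+-3=-6, -3+1=-2, -3+11=8
a = 1: 1+1=2, 1+11=12
a = 11: 11+11=22
Distinct sums: {-12, -11, -10, -9, -8, -6, -5, -4, -2, 2, 5, 6, 8, 12, 22}
|A + A| = 15

|A + A| = 15


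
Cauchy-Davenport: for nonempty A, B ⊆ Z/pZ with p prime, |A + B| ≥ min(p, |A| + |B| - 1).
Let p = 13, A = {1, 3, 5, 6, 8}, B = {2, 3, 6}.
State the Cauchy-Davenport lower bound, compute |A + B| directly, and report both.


Cauchy-Davenport: |A + B| ≥ min(p, |A| + |B| - 1) for A, B nonempty in Z/pZ.
|A| = 5, |B| = 3, p = 13.
CD lower bound = min(13, 5 + 3 - 1) = min(13, 7) = 7.
Compute A + B mod 13 directly:
a = 1: 1+2=3, 1+3=4, 1+6=7
a = 3: 3+2=5, 3+3=6, 3+6=9
a = 5: 5+2=7, 5+3=8, 5+6=11
a = 6: 6+2=8, 6+3=9, 6+6=12
a = 8: 8+2=10, 8+3=11, 8+6=1
A + B = {1, 3, 4, 5, 6, 7, 8, 9, 10, 11, 12}, so |A + B| = 11.
Verify: 11 ≥ 7? Yes ✓.

CD lower bound = 7, actual |A + B| = 11.


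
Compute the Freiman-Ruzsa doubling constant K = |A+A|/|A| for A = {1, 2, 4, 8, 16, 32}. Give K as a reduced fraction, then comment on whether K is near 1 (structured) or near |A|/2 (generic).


|A| = 6.
Compute A + A by enumerating all 36 pairs.
A + A = {2, 3, 4, 5, 6, 8, 9, 10, 12, 16, 17, 18, 20, 24, 32, 33, 34, 36, 40, 48, 64}, so |A + A| = 21.
K = |A + A| / |A| = 21/6 = 7/2 ≈ 3.5000.
Reference: AP of size 6 gives K = 11/6 ≈ 1.8333; a fully generic set of size 6 gives K ≈ 3.5000.

|A| = 6, |A + A| = 21, K = 21/6 = 7/2.


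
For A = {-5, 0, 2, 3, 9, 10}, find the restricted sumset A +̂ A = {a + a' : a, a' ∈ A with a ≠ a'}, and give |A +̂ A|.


Restricted sumset: A +̂ A = {a + a' : a ∈ A, a' ∈ A, a ≠ a'}.
Equivalently, take A + A and drop any sum 2a that is achievable ONLY as a + a for a ∈ A (i.e. sums representable only with equal summands).
Enumerate pairs (a, a') with a < a' (symmetric, so each unordered pair gives one sum; this covers all a ≠ a'):
  -5 + 0 = -5
  -5 + 2 = -3
  -5 + 3 = -2
  -5 + 9 = 4
  -5 + 10 = 5
  0 + 2 = 2
  0 + 3 = 3
  0 + 9 = 9
  0 + 10 = 10
  2 + 3 = 5
  2 + 9 = 11
  2 + 10 = 12
  3 + 9 = 12
  3 + 10 = 13
  9 + 10 = 19
Collected distinct sums: {-5, -3, -2, 2, 3, 4, 5, 9, 10, 11, 12, 13, 19}
|A +̂ A| = 13
(Reference bound: |A +̂ A| ≥ 2|A| - 3 for |A| ≥ 2, with |A| = 6 giving ≥ 9.)

|A +̂ A| = 13


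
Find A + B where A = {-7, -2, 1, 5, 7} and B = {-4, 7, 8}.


A + B = {a + b : a ∈ A, b ∈ B}.
Enumerate all |A|·|B| = 5·3 = 15 pairs (a, b) and collect distinct sums.
a = -7: -7+-4=-11, -7+7=0, -7+8=1
a = -2: -2+-4=-6, -2+7=5, -2+8=6
a = 1: 1+-4=-3, 1+7=8, 1+8=9
a = 5: 5+-4=1, 5+7=12, 5+8=13
a = 7: 7+-4=3, 7+7=14, 7+8=15
Collecting distinct sums: A + B = {-11, -6, -3, 0, 1, 3, 5, 6, 8, 9, 12, 13, 14, 15}
|A + B| = 14

A + B = {-11, -6, -3, 0, 1, 3, 5, 6, 8, 9, 12, 13, 14, 15}


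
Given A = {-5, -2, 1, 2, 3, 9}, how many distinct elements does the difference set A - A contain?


A - A = {a - a' : a, a' ∈ A}; |A| = 6.
Bounds: 2|A|-1 ≤ |A - A| ≤ |A|² - |A| + 1, i.e. 11 ≤ |A - A| ≤ 31.
Note: 0 ∈ A - A always (from a - a). The set is symmetric: if d ∈ A - A then -d ∈ A - A.
Enumerate nonzero differences d = a - a' with a > a' (then include -d):
Positive differences: {1, 2, 3, 4, 5, 6, 7, 8, 11, 14}
Full difference set: {0} ∪ (positive diffs) ∪ (negative diffs).
|A - A| = 1 + 2·10 = 21 (matches direct enumeration: 21).

|A - A| = 21


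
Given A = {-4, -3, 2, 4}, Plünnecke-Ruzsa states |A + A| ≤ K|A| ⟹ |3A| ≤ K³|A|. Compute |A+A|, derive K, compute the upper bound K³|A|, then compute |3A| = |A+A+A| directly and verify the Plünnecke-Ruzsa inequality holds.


|A| = 4.
Step 1: Compute A + A by enumerating all 16 pairs.
A + A = {-8, -7, -6, -2, -1, 0, 1, 4, 6, 8}, so |A + A| = 10.
Step 2: Doubling constant K = |A + A|/|A| = 10/4 = 10/4 ≈ 2.5000.
Step 3: Plünnecke-Ruzsa gives |3A| ≤ K³·|A| = (2.5000)³ · 4 ≈ 62.5000.
Step 4: Compute 3A = A + A + A directly by enumerating all triples (a,b,c) ∈ A³; |3A| = 19.
Step 5: Check 19 ≤ 62.5000? Yes ✓.

K = 10/4, Plünnecke-Ruzsa bound K³|A| ≈ 62.5000, |3A| = 19, inequality holds.


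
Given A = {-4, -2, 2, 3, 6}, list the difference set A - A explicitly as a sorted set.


A - A = {a - a' : a, a' ∈ A}.
Compute a - a' for each ordered pair (a, a'):
a = -4: -4--4=0, -4--2=-2, -4-2=-6, -4-3=-7, -4-6=-10
a = -2: -2--4=2, -2--2=0, -2-2=-4, -2-3=-5, -2-6=-8
a = 2: 2--4=6, 2--2=4, 2-2=0, 2-3=-1, 2-6=-4
a = 3: 3--4=7, 3--2=5, 3-2=1, 3-3=0, 3-6=-3
a = 6: 6--4=10, 6--2=8, 6-2=4, 6-3=3, 6-6=0
Collecting distinct values (and noting 0 appears from a-a):
A - A = {-10, -8, -7, -6, -5, -4, -3, -2, -1, 0, 1, 2, 3, 4, 5, 6, 7, 8, 10}
|A - A| = 19

A - A = {-10, -8, -7, -6, -5, -4, -3, -2, -1, 0, 1, 2, 3, 4, 5, 6, 7, 8, 10}


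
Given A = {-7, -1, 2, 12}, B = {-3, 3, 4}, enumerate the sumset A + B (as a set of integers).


A + B = {a + b : a ∈ A, b ∈ B}.
Enumerate all |A|·|B| = 4·3 = 12 pairs (a, b) and collect distinct sums.
a = -7: -7+-3=-10, -7+3=-4, -7+4=-3
a = -1: -1+-3=-4, -1+3=2, -1+4=3
a = 2: 2+-3=-1, 2+3=5, 2+4=6
a = 12: 12+-3=9, 12+3=15, 12+4=16
Collecting distinct sums: A + B = {-10, -4, -3, -1, 2, 3, 5, 6, 9, 15, 16}
|A + B| = 11

A + B = {-10, -4, -3, -1, 2, 3, 5, 6, 9, 15, 16}


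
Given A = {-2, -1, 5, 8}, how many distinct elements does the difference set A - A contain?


A - A = {a - a' : a, a' ∈ A}; |A| = 4.
Bounds: 2|A|-1 ≤ |A - A| ≤ |A|² - |A| + 1, i.e. 7 ≤ |A - A| ≤ 13.
Note: 0 ∈ A - A always (from a - a). The set is symmetric: if d ∈ A - A then -d ∈ A - A.
Enumerate nonzero differences d = a - a' with a > a' (then include -d):
Positive differences: {1, 3, 6, 7, 9, 10}
Full difference set: {0} ∪ (positive diffs) ∪ (negative diffs).
|A - A| = 1 + 2·6 = 13 (matches direct enumeration: 13).

|A - A| = 13


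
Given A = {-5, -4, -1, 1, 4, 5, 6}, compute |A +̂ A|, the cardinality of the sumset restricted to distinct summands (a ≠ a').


Restricted sumset: A +̂ A = {a + a' : a ∈ A, a' ∈ A, a ≠ a'}.
Equivalently, take A + A and drop any sum 2a that is achievable ONLY as a + a for a ∈ A (i.e. sums representable only with equal summands).
Enumerate pairs (a, a') with a < a' (symmetric, so each unordered pair gives one sum; this covers all a ≠ a'):
  -5 + -4 = -9
  -5 + -1 = -6
  -5 + 1 = -4
  -5 + 4 = -1
  -5 + 5 = 0
  -5 + 6 = 1
  -4 + -1 = -5
  -4 + 1 = -3
  -4 + 4 = 0
  -4 + 5 = 1
  -4 + 6 = 2
  -1 + 1 = 0
  -1 + 4 = 3
  -1 + 5 = 4
  -1 + 6 = 5
  1 + 4 = 5
  1 + 5 = 6
  1 + 6 = 7
  4 + 5 = 9
  4 + 6 = 10
  5 + 6 = 11
Collected distinct sums: {-9, -6, -5, -4, -3, -1, 0, 1, 2, 3, 4, 5, 6, 7, 9, 10, 11}
|A +̂ A| = 17
(Reference bound: |A +̂ A| ≥ 2|A| - 3 for |A| ≥ 2, with |A| = 7 giving ≥ 11.)

|A +̂ A| = 17


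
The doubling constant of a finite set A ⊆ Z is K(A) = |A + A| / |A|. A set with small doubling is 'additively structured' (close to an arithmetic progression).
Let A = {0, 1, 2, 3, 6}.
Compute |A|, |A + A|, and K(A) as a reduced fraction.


|A| = 5.
Compute A + A by enumerating all 25 pairs.
A + A = {0, 1, 2, 3, 4, 5, 6, 7, 8, 9, 12}, so |A + A| = 11.
K = |A + A| / |A| = 11/5 (already in lowest terms) ≈ 2.2000.
Reference: AP of size 5 gives K = 9/5 ≈ 1.8000; a fully generic set of size 5 gives K ≈ 3.0000.

|A| = 5, |A + A| = 11, K = 11/5.


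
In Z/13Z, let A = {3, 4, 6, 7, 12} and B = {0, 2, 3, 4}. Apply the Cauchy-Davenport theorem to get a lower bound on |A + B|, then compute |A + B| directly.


Cauchy-Davenport: |A + B| ≥ min(p, |A| + |B| - 1) for A, B nonempty in Z/pZ.
|A| = 5, |B| = 4, p = 13.
CD lower bound = min(13, 5 + 4 - 1) = min(13, 8) = 8.
Compute A + B mod 13 directly:
a = 3: 3+0=3, 3+2=5, 3+3=6, 3+4=7
a = 4: 4+0=4, 4+2=6, 4+3=7, 4+4=8
a = 6: 6+0=6, 6+2=8, 6+3=9, 6+4=10
a = 7: 7+0=7, 7+2=9, 7+3=10, 7+4=11
a = 12: 12+0=12, 12+2=1, 12+3=2, 12+4=3
A + B = {1, 2, 3, 4, 5, 6, 7, 8, 9, 10, 11, 12}, so |A + B| = 12.
Verify: 12 ≥ 8? Yes ✓.

CD lower bound = 8, actual |A + B| = 12.


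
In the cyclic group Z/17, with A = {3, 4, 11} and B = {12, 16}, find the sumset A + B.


Work in Z/17Z: reduce every sum a + b modulo 17.
Enumerate all 6 pairs:
a = 3: 3+12=15, 3+16=2
a = 4: 4+12=16, 4+16=3
a = 11: 11+12=6, 11+16=10
Distinct residues collected: {2, 3, 6, 10, 15, 16}
|A + B| = 6 (out of 17 total residues).

A + B = {2, 3, 6, 10, 15, 16}


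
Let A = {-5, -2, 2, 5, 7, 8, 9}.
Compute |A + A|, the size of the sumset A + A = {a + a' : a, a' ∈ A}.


A + A = {a + a' : a, a' ∈ A}; |A| = 7.
General bounds: 2|A| - 1 ≤ |A + A| ≤ |A|(|A|+1)/2, i.e. 13 ≤ |A + A| ≤ 28.
Lower bound 2|A|-1 is attained iff A is an arithmetic progression.
Enumerate sums a + a' for a ≤ a' (symmetric, so this suffices):
a = -5: -5+-5=-10, -5+-2=-7, -5+2=-3, -5+5=0, -5+7=2, -5+8=3, -5+9=4
a = -2: -2+-2=-4, -2+2=0, -2+5=3, -2+7=5, -2+8=6, -2+9=7
a = 2: 2+2=4, 2+5=7, 2+7=9, 2+8=10, 2+9=11
a = 5: 5+5=10, 5+7=12, 5+8=13, 5+9=14
a = 7: 7+7=14, 7+8=15, 7+9=16
a = 8: 8+8=16, 8+9=17
a = 9: 9+9=18
Distinct sums: {-10, -7, -4, -3, 0, 2, 3, 4, 5, 6, 7, 9, 10, 11, 12, 13, 14, 15, 16, 17, 18}
|A + A| = 21

|A + A| = 21


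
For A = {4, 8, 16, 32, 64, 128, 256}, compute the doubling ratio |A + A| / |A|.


|A| = 7.
Compute A + A by enumerating all 49 pairs.
A + A = {8, 12, 16, 20, 24, 32, 36, 40, 48, 64, 68, 72, 80, 96, 128, 132, 136, 144, 160, 192, 256, 260, 264, 272, 288, 320, 384, 512}, so |A + A| = 28.
K = |A + A| / |A| = 28/7 = 4/1 ≈ 4.0000.
Reference: AP of size 7 gives K = 13/7 ≈ 1.8571; a fully generic set of size 7 gives K ≈ 4.0000.

|A| = 7, |A + A| = 28, K = 28/7 = 4/1.


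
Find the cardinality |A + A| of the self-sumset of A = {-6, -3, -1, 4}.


A + A = {a + a' : a, a' ∈ A}; |A| = 4.
General bounds: 2|A| - 1 ≤ |A + A| ≤ |A|(|A|+1)/2, i.e. 7 ≤ |A + A| ≤ 10.
Lower bound 2|A|-1 is attained iff A is an arithmetic progression.
Enumerate sums a + a' for a ≤ a' (symmetric, so this suffices):
a = -6: -6+-6=-12, -6+-3=-9, -6+-1=-7, -6+4=-2
a = -3: -3+-3=-6, -3+-1=-4, -3+4=1
a = -1: -1+-1=-2, -1+4=3
a = 4: 4+4=8
Distinct sums: {-12, -9, -7, -6, -4, -2, 1, 3, 8}
|A + A| = 9

|A + A| = 9


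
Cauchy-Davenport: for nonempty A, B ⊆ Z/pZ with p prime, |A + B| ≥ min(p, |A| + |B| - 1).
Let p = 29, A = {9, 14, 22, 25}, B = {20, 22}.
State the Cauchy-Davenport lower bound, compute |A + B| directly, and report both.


Cauchy-Davenport: |A + B| ≥ min(p, |A| + |B| - 1) for A, B nonempty in Z/pZ.
|A| = 4, |B| = 2, p = 29.
CD lower bound = min(29, 4 + 2 - 1) = min(29, 5) = 5.
Compute A + B mod 29 directly:
a = 9: 9+20=0, 9+22=2
a = 14: 14+20=5, 14+22=7
a = 22: 22+20=13, 22+22=15
a = 25: 25+20=16, 25+22=18
A + B = {0, 2, 5, 7, 13, 15, 16, 18}, so |A + B| = 8.
Verify: 8 ≥ 5? Yes ✓.

CD lower bound = 5, actual |A + B| = 8.


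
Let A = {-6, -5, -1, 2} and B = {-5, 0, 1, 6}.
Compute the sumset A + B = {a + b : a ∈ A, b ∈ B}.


A + B = {a + b : a ∈ A, b ∈ B}.
Enumerate all |A|·|B| = 4·4 = 16 pairs (a, b) and collect distinct sums.
a = -6: -6+-5=-11, -6+0=-6, -6+1=-5, -6+6=0
a = -5: -5+-5=-10, -5+0=-5, -5+1=-4, -5+6=1
a = -1: -1+-5=-6, -1+0=-1, -1+1=0, -1+6=5
a = 2: 2+-5=-3, 2+0=2, 2+1=3, 2+6=8
Collecting distinct sums: A + B = {-11, -10, -6, -5, -4, -3, -1, 0, 1, 2, 3, 5, 8}
|A + B| = 13

A + B = {-11, -10, -6, -5, -4, -3, -1, 0, 1, 2, 3, 5, 8}


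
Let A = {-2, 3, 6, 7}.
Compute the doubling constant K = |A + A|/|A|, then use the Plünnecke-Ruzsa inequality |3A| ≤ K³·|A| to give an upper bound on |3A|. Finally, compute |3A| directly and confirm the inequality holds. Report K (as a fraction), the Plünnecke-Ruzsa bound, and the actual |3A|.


|A| = 4.
Step 1: Compute A + A by enumerating all 16 pairs.
A + A = {-4, 1, 4, 5, 6, 9, 10, 12, 13, 14}, so |A + A| = 10.
Step 2: Doubling constant K = |A + A|/|A| = 10/4 = 10/4 ≈ 2.5000.
Step 3: Plünnecke-Ruzsa gives |3A| ≤ K³·|A| = (2.5000)³ · 4 ≈ 62.5000.
Step 4: Compute 3A = A + A + A directly by enumerating all triples (a,b,c) ∈ A³; |3A| = 19.
Step 5: Check 19 ≤ 62.5000? Yes ✓.

K = 10/4, Plünnecke-Ruzsa bound K³|A| ≈ 62.5000, |3A| = 19, inequality holds.


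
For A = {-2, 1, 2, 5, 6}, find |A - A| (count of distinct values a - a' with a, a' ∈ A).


A - A = {a - a' : a, a' ∈ A}; |A| = 5.
Bounds: 2|A|-1 ≤ |A - A| ≤ |A|² - |A| + 1, i.e. 9 ≤ |A - A| ≤ 21.
Note: 0 ∈ A - A always (from a - a). The set is symmetric: if d ∈ A - A then -d ∈ A - A.
Enumerate nonzero differences d = a - a' with a > a' (then include -d):
Positive differences: {1, 3, 4, 5, 7, 8}
Full difference set: {0} ∪ (positive diffs) ∪ (negative diffs).
|A - A| = 1 + 2·6 = 13 (matches direct enumeration: 13).

|A - A| = 13


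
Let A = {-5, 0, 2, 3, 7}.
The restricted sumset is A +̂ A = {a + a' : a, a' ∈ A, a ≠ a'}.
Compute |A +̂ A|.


Restricted sumset: A +̂ A = {a + a' : a ∈ A, a' ∈ A, a ≠ a'}.
Equivalently, take A + A and drop any sum 2a that is achievable ONLY as a + a for a ∈ A (i.e. sums representable only with equal summands).
Enumerate pairs (a, a') with a < a' (symmetric, so each unordered pair gives one sum; this covers all a ≠ a'):
  -5 + 0 = -5
  -5 + 2 = -3
  -5 + 3 = -2
  -5 + 7 = 2
  0 + 2 = 2
  0 + 3 = 3
  0 + 7 = 7
  2 + 3 = 5
  2 + 7 = 9
  3 + 7 = 10
Collected distinct sums: {-5, -3, -2, 2, 3, 5, 7, 9, 10}
|A +̂ A| = 9
(Reference bound: |A +̂ A| ≥ 2|A| - 3 for |A| ≥ 2, with |A| = 5 giving ≥ 7.)

|A +̂ A| = 9


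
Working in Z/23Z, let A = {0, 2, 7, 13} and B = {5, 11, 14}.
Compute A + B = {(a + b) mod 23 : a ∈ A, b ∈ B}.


Work in Z/23Z: reduce every sum a + b modulo 23.
Enumerate all 12 pairs:
a = 0: 0+5=5, 0+11=11, 0+14=14
a = 2: 2+5=7, 2+11=13, 2+14=16
a = 7: 7+5=12, 7+11=18, 7+14=21
a = 13: 13+5=18, 13+11=1, 13+14=4
Distinct residues collected: {1, 4, 5, 7, 11, 12, 13, 14, 16, 18, 21}
|A + B| = 11 (out of 23 total residues).

A + B = {1, 4, 5, 7, 11, 12, 13, 14, 16, 18, 21}


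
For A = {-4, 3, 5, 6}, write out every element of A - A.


A - A = {a - a' : a, a' ∈ A}.
Compute a - a' for each ordered pair (a, a'):
a = -4: -4--4=0, -4-3=-7, -4-5=-9, -4-6=-10
a = 3: 3--4=7, 3-3=0, 3-5=-2, 3-6=-3
a = 5: 5--4=9, 5-3=2, 5-5=0, 5-6=-1
a = 6: 6--4=10, 6-3=3, 6-5=1, 6-6=0
Collecting distinct values (and noting 0 appears from a-a):
A - A = {-10, -9, -7, -3, -2, -1, 0, 1, 2, 3, 7, 9, 10}
|A - A| = 13

A - A = {-10, -9, -7, -3, -2, -1, 0, 1, 2, 3, 7, 9, 10}


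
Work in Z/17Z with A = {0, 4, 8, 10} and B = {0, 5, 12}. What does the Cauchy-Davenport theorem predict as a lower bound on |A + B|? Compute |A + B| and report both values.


Cauchy-Davenport: |A + B| ≥ min(p, |A| + |B| - 1) for A, B nonempty in Z/pZ.
|A| = 4, |B| = 3, p = 17.
CD lower bound = min(17, 4 + 3 - 1) = min(17, 6) = 6.
Compute A + B mod 17 directly:
a = 0: 0+0=0, 0+5=5, 0+12=12
a = 4: 4+0=4, 4+5=9, 4+12=16
a = 8: 8+0=8, 8+5=13, 8+12=3
a = 10: 10+0=10, 10+5=15, 10+12=5
A + B = {0, 3, 4, 5, 8, 9, 10, 12, 13, 15, 16}, so |A + B| = 11.
Verify: 11 ≥ 6? Yes ✓.

CD lower bound = 6, actual |A + B| = 11.


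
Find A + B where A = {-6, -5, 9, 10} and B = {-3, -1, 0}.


A + B = {a + b : a ∈ A, b ∈ B}.
Enumerate all |A|·|B| = 4·3 = 12 pairs (a, b) and collect distinct sums.
a = -6: -6+-3=-9, -6+-1=-7, -6+0=-6
a = -5: -5+-3=-8, -5+-1=-6, -5+0=-5
a = 9: 9+-3=6, 9+-1=8, 9+0=9
a = 10: 10+-3=7, 10+-1=9, 10+0=10
Collecting distinct sums: A + B = {-9, -8, -7, -6, -5, 6, 7, 8, 9, 10}
|A + B| = 10

A + B = {-9, -8, -7, -6, -5, 6, 7, 8, 9, 10}


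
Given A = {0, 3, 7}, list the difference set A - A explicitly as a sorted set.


A - A = {a - a' : a, a' ∈ A}.
Compute a - a' for each ordered pair (a, a'):
a = 0: 0-0=0, 0-3=-3, 0-7=-7
a = 3: 3-0=3, 3-3=0, 3-7=-4
a = 7: 7-0=7, 7-3=4, 7-7=0
Collecting distinct values (and noting 0 appears from a-a):
A - A = {-7, -4, -3, 0, 3, 4, 7}
|A - A| = 7

A - A = {-7, -4, -3, 0, 3, 4, 7}


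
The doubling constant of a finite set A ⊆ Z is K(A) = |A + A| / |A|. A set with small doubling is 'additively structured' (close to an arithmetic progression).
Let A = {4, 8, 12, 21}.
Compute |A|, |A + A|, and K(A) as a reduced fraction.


|A| = 4.
Compute A + A by enumerating all 16 pairs.
A + A = {8, 12, 16, 20, 24, 25, 29, 33, 42}, so |A + A| = 9.
K = |A + A| / |A| = 9/4 (already in lowest terms) ≈ 2.2500.
Reference: AP of size 4 gives K = 7/4 ≈ 1.7500; a fully generic set of size 4 gives K ≈ 2.5000.

|A| = 4, |A + A| = 9, K = 9/4.


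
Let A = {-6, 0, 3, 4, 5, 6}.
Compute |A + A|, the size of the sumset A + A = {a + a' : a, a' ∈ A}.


A + A = {a + a' : a, a' ∈ A}; |A| = 6.
General bounds: 2|A| - 1 ≤ |A + A| ≤ |A|(|A|+1)/2, i.e. 11 ≤ |A + A| ≤ 21.
Lower bound 2|A|-1 is attained iff A is an arithmetic progression.
Enumerate sums a + a' for a ≤ a' (symmetric, so this suffices):
a = -6: -6+-6=-12, -6+0=-6, -6+3=-3, -6+4=-2, -6+5=-1, -6+6=0
a = 0: 0+0=0, 0+3=3, 0+4=4, 0+5=5, 0+6=6
a = 3: 3+3=6, 3+4=7, 3+5=8, 3+6=9
a = 4: 4+4=8, 4+5=9, 4+6=10
a = 5: 5+5=10, 5+6=11
a = 6: 6+6=12
Distinct sums: {-12, -6, -3, -2, -1, 0, 3, 4, 5, 6, 7, 8, 9, 10, 11, 12}
|A + A| = 16

|A + A| = 16


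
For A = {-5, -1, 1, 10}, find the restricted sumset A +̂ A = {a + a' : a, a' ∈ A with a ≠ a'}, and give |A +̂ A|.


Restricted sumset: A +̂ A = {a + a' : a ∈ A, a' ∈ A, a ≠ a'}.
Equivalently, take A + A and drop any sum 2a that is achievable ONLY as a + a for a ∈ A (i.e. sums representable only with equal summands).
Enumerate pairs (a, a') with a < a' (symmetric, so each unordered pair gives one sum; this covers all a ≠ a'):
  -5 + -1 = -6
  -5 + 1 = -4
  -5 + 10 = 5
  -1 + 1 = 0
  -1 + 10 = 9
  1 + 10 = 11
Collected distinct sums: {-6, -4, 0, 5, 9, 11}
|A +̂ A| = 6
(Reference bound: |A +̂ A| ≥ 2|A| - 3 for |A| ≥ 2, with |A| = 4 giving ≥ 5.)

|A +̂ A| = 6


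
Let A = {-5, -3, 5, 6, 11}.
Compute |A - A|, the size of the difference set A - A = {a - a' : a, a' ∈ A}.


A - A = {a - a' : a, a' ∈ A}; |A| = 5.
Bounds: 2|A|-1 ≤ |A - A| ≤ |A|² - |A| + 1, i.e. 9 ≤ |A - A| ≤ 21.
Note: 0 ∈ A - A always (from a - a). The set is symmetric: if d ∈ A - A then -d ∈ A - A.
Enumerate nonzero differences d = a - a' with a > a' (then include -d):
Positive differences: {1, 2, 5, 6, 8, 9, 10, 11, 14, 16}
Full difference set: {0} ∪ (positive diffs) ∪ (negative diffs).
|A - A| = 1 + 2·10 = 21 (matches direct enumeration: 21).

|A - A| = 21


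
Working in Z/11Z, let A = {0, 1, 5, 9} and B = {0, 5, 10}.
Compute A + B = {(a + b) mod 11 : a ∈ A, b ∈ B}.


Work in Z/11Z: reduce every sum a + b modulo 11.
Enumerate all 12 pairs:
a = 0: 0+0=0, 0+5=5, 0+10=10
a = 1: 1+0=1, 1+5=6, 1+10=0
a = 5: 5+0=5, 5+5=10, 5+10=4
a = 9: 9+0=9, 9+5=3, 9+10=8
Distinct residues collected: {0, 1, 3, 4, 5, 6, 8, 9, 10}
|A + B| = 9 (out of 11 total residues).

A + B = {0, 1, 3, 4, 5, 6, 8, 9, 10}


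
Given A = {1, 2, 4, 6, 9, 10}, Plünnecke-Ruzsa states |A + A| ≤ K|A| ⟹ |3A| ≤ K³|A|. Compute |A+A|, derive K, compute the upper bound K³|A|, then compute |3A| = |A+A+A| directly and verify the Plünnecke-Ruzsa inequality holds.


|A| = 6.
Step 1: Compute A + A by enumerating all 36 pairs.
A + A = {2, 3, 4, 5, 6, 7, 8, 10, 11, 12, 13, 14, 15, 16, 18, 19, 20}, so |A + A| = 17.
Step 2: Doubling constant K = |A + A|/|A| = 17/6 = 17/6 ≈ 2.8333.
Step 3: Plünnecke-Ruzsa gives |3A| ≤ K³·|A| = (2.8333)³ · 6 ≈ 136.4722.
Step 4: Compute 3A = A + A + A directly by enumerating all triples (a,b,c) ∈ A³; |3A| = 28.
Step 5: Check 28 ≤ 136.4722? Yes ✓.

K = 17/6, Plünnecke-Ruzsa bound K³|A| ≈ 136.4722, |3A| = 28, inequality holds.


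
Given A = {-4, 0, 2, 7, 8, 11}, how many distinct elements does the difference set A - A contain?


A - A = {a - a' : a, a' ∈ A}; |A| = 6.
Bounds: 2|A|-1 ≤ |A - A| ≤ |A|² - |A| + 1, i.e. 11 ≤ |A - A| ≤ 31.
Note: 0 ∈ A - A always (from a - a). The set is symmetric: if d ∈ A - A then -d ∈ A - A.
Enumerate nonzero differences d = a - a' with a > a' (then include -d):
Positive differences: {1, 2, 3, 4, 5, 6, 7, 8, 9, 11, 12, 15}
Full difference set: {0} ∪ (positive diffs) ∪ (negative diffs).
|A - A| = 1 + 2·12 = 25 (matches direct enumeration: 25).

|A - A| = 25


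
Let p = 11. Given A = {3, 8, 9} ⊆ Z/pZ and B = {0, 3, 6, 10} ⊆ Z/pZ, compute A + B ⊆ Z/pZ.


Work in Z/11Z: reduce every sum a + b modulo 11.
Enumerate all 12 pairs:
a = 3: 3+0=3, 3+3=6, 3+6=9, 3+10=2
a = 8: 8+0=8, 8+3=0, 8+6=3, 8+10=7
a = 9: 9+0=9, 9+3=1, 9+6=4, 9+10=8
Distinct residues collected: {0, 1, 2, 3, 4, 6, 7, 8, 9}
|A + B| = 9 (out of 11 total residues).

A + B = {0, 1, 2, 3, 4, 6, 7, 8, 9}


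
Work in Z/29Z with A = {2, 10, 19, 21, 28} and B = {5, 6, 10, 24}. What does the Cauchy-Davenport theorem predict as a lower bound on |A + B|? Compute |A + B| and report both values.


Cauchy-Davenport: |A + B| ≥ min(p, |A| + |B| - 1) for A, B nonempty in Z/pZ.
|A| = 5, |B| = 4, p = 29.
CD lower bound = min(29, 5 + 4 - 1) = min(29, 8) = 8.
Compute A + B mod 29 directly:
a = 2: 2+5=7, 2+6=8, 2+10=12, 2+24=26
a = 10: 10+5=15, 10+6=16, 10+10=20, 10+24=5
a = 19: 19+5=24, 19+6=25, 19+10=0, 19+24=14
a = 21: 21+5=26, 21+6=27, 21+10=2, 21+24=16
a = 28: 28+5=4, 28+6=5, 28+10=9, 28+24=23
A + B = {0, 2, 4, 5, 7, 8, 9, 12, 14, 15, 16, 20, 23, 24, 25, 26, 27}, so |A + B| = 17.
Verify: 17 ≥ 8? Yes ✓.

CD lower bound = 8, actual |A + B| = 17.


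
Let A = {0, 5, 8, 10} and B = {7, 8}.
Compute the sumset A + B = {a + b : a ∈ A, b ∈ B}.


A + B = {a + b : a ∈ A, b ∈ B}.
Enumerate all |A|·|B| = 4·2 = 8 pairs (a, b) and collect distinct sums.
a = 0: 0+7=7, 0+8=8
a = 5: 5+7=12, 5+8=13
a = 8: 8+7=15, 8+8=16
a = 10: 10+7=17, 10+8=18
Collecting distinct sums: A + B = {7, 8, 12, 13, 15, 16, 17, 18}
|A + B| = 8

A + B = {7, 8, 12, 13, 15, 16, 17, 18}


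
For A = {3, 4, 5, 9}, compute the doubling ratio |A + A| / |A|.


|A| = 4.
Compute A + A by enumerating all 16 pairs.
A + A = {6, 7, 8, 9, 10, 12, 13, 14, 18}, so |A + A| = 9.
K = |A + A| / |A| = 9/4 (already in lowest terms) ≈ 2.2500.
Reference: AP of size 4 gives K = 7/4 ≈ 1.7500; a fully generic set of size 4 gives K ≈ 2.5000.

|A| = 4, |A + A| = 9, K = 9/4.


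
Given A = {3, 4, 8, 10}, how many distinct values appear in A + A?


A + A = {a + a' : a, a' ∈ A}; |A| = 4.
General bounds: 2|A| - 1 ≤ |A + A| ≤ |A|(|A|+1)/2, i.e. 7 ≤ |A + A| ≤ 10.
Lower bound 2|A|-1 is attained iff A is an arithmetic progression.
Enumerate sums a + a' for a ≤ a' (symmetric, so this suffices):
a = 3: 3+3=6, 3+4=7, 3+8=11, 3+10=13
a = 4: 4+4=8, 4+8=12, 4+10=14
a = 8: 8+8=16, 8+10=18
a = 10: 10+10=20
Distinct sums: {6, 7, 8, 11, 12, 13, 14, 16, 18, 20}
|A + A| = 10

|A + A| = 10


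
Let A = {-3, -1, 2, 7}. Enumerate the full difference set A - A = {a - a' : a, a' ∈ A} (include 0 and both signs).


A - A = {a - a' : a, a' ∈ A}.
Compute a - a' for each ordered pair (a, a'):
a = -3: -3--3=0, -3--1=-2, -3-2=-5, -3-7=-10
a = -1: -1--3=2, -1--1=0, -1-2=-3, -1-7=-8
a = 2: 2--3=5, 2--1=3, 2-2=0, 2-7=-5
a = 7: 7--3=10, 7--1=8, 7-2=5, 7-7=0
Collecting distinct values (and noting 0 appears from a-a):
A - A = {-10, -8, -5, -3, -2, 0, 2, 3, 5, 8, 10}
|A - A| = 11

A - A = {-10, -8, -5, -3, -2, 0, 2, 3, 5, 8, 10}


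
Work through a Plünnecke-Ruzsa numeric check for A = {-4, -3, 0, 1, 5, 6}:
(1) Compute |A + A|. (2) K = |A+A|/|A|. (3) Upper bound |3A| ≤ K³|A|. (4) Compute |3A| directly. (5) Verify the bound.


|A| = 6.
Step 1: Compute A + A by enumerating all 36 pairs.
A + A = {-8, -7, -6, -4, -3, -2, 0, 1, 2, 3, 5, 6, 7, 10, 11, 12}, so |A + A| = 16.
Step 2: Doubling constant K = |A + A|/|A| = 16/6 = 16/6 ≈ 2.6667.
Step 3: Plünnecke-Ruzsa gives |3A| ≤ K³·|A| = (2.6667)³ · 6 ≈ 113.7778.
Step 4: Compute 3A = A + A + A directly by enumerating all triples (a,b,c) ∈ A³; |3A| = 30.
Step 5: Check 30 ≤ 113.7778? Yes ✓.

K = 16/6, Plünnecke-Ruzsa bound K³|A| ≈ 113.7778, |3A| = 30, inequality holds.


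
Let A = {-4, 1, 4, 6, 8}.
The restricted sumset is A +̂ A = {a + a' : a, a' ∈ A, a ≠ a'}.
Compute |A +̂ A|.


Restricted sumset: A +̂ A = {a + a' : a ∈ A, a' ∈ A, a ≠ a'}.
Equivalently, take A + A and drop any sum 2a that is achievable ONLY as a + a for a ∈ A (i.e. sums representable only with equal summands).
Enumerate pairs (a, a') with a < a' (symmetric, so each unordered pair gives one sum; this covers all a ≠ a'):
  -4 + 1 = -3
  -4 + 4 = 0
  -4 + 6 = 2
  -4 + 8 = 4
  1 + 4 = 5
  1 + 6 = 7
  1 + 8 = 9
  4 + 6 = 10
  4 + 8 = 12
  6 + 8 = 14
Collected distinct sums: {-3, 0, 2, 4, 5, 7, 9, 10, 12, 14}
|A +̂ A| = 10
(Reference bound: |A +̂ A| ≥ 2|A| - 3 for |A| ≥ 2, with |A| = 5 giving ≥ 7.)

|A +̂ A| = 10


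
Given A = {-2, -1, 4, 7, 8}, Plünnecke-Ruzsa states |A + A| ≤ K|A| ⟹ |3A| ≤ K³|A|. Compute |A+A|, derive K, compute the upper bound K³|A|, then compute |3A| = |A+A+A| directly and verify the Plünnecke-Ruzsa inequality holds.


|A| = 5.
Step 1: Compute A + A by enumerating all 25 pairs.
A + A = {-4, -3, -2, 2, 3, 5, 6, 7, 8, 11, 12, 14, 15, 16}, so |A + A| = 14.
Step 2: Doubling constant K = |A + A|/|A| = 14/5 = 14/5 ≈ 2.8000.
Step 3: Plünnecke-Ruzsa gives |3A| ≤ K³·|A| = (2.8000)³ · 5 ≈ 109.7600.
Step 4: Compute 3A = A + A + A directly by enumerating all triples (a,b,c) ∈ A³; |3A| = 27.
Step 5: Check 27 ≤ 109.7600? Yes ✓.

K = 14/5, Plünnecke-Ruzsa bound K³|A| ≈ 109.7600, |3A| = 27, inequality holds.


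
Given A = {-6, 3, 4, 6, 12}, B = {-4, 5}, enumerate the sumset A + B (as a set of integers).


A + B = {a + b : a ∈ A, b ∈ B}.
Enumerate all |A|·|B| = 5·2 = 10 pairs (a, b) and collect distinct sums.
a = -6: -6+-4=-10, -6+5=-1
a = 3: 3+-4=-1, 3+5=8
a = 4: 4+-4=0, 4+5=9
a = 6: 6+-4=2, 6+5=11
a = 12: 12+-4=8, 12+5=17
Collecting distinct sums: A + B = {-10, -1, 0, 2, 8, 9, 11, 17}
|A + B| = 8

A + B = {-10, -1, 0, 2, 8, 9, 11, 17}


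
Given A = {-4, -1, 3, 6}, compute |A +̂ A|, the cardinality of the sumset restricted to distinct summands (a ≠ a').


Restricted sumset: A +̂ A = {a + a' : a ∈ A, a' ∈ A, a ≠ a'}.
Equivalently, take A + A and drop any sum 2a that is achievable ONLY as a + a for a ∈ A (i.e. sums representable only with equal summands).
Enumerate pairs (a, a') with a < a' (symmetric, so each unordered pair gives one sum; this covers all a ≠ a'):
  -4 + -1 = -5
  -4 + 3 = -1
  -4 + 6 = 2
  -1 + 3 = 2
  -1 + 6 = 5
  3 + 6 = 9
Collected distinct sums: {-5, -1, 2, 5, 9}
|A +̂ A| = 5
(Reference bound: |A +̂ A| ≥ 2|A| - 3 for |A| ≥ 2, with |A| = 4 giving ≥ 5.)

|A +̂ A| = 5


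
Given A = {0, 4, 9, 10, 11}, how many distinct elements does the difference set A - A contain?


A - A = {a - a' : a, a' ∈ A}; |A| = 5.
Bounds: 2|A|-1 ≤ |A - A| ≤ |A|² - |A| + 1, i.e. 9 ≤ |A - A| ≤ 21.
Note: 0 ∈ A - A always (from a - a). The set is symmetric: if d ∈ A - A then -d ∈ A - A.
Enumerate nonzero differences d = a - a' with a > a' (then include -d):
Positive differences: {1, 2, 4, 5, 6, 7, 9, 10, 11}
Full difference set: {0} ∪ (positive diffs) ∪ (negative diffs).
|A - A| = 1 + 2·9 = 19 (matches direct enumeration: 19).

|A - A| = 19


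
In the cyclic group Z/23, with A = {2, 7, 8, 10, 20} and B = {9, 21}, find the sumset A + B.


Work in Z/23Z: reduce every sum a + b modulo 23.
Enumerate all 10 pairs:
a = 2: 2+9=11, 2+21=0
a = 7: 7+9=16, 7+21=5
a = 8: 8+9=17, 8+21=6
a = 10: 10+9=19, 10+21=8
a = 20: 20+9=6, 20+21=18
Distinct residues collected: {0, 5, 6, 8, 11, 16, 17, 18, 19}
|A + B| = 9 (out of 23 total residues).

A + B = {0, 5, 6, 8, 11, 16, 17, 18, 19}


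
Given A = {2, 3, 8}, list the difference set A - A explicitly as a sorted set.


A - A = {a - a' : a, a' ∈ A}.
Compute a - a' for each ordered pair (a, a'):
a = 2: 2-2=0, 2-3=-1, 2-8=-6
a = 3: 3-2=1, 3-3=0, 3-8=-5
a = 8: 8-2=6, 8-3=5, 8-8=0
Collecting distinct values (and noting 0 appears from a-a):
A - A = {-6, -5, -1, 0, 1, 5, 6}
|A - A| = 7

A - A = {-6, -5, -1, 0, 1, 5, 6}


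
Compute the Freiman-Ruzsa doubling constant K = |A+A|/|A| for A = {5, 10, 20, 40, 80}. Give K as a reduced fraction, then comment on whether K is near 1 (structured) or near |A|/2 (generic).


|A| = 5.
Compute A + A by enumerating all 25 pairs.
A + A = {10, 15, 20, 25, 30, 40, 45, 50, 60, 80, 85, 90, 100, 120, 160}, so |A + A| = 15.
K = |A + A| / |A| = 15/5 = 3/1 ≈ 3.0000.
Reference: AP of size 5 gives K = 9/5 ≈ 1.8000; a fully generic set of size 5 gives K ≈ 3.0000.

|A| = 5, |A + A| = 15, K = 15/5 = 3/1.


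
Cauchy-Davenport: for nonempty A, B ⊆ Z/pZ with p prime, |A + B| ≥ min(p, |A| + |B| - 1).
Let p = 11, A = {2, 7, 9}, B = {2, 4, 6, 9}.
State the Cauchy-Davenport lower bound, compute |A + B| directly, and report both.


Cauchy-Davenport: |A + B| ≥ min(p, |A| + |B| - 1) for A, B nonempty in Z/pZ.
|A| = 3, |B| = 4, p = 11.
CD lower bound = min(11, 3 + 4 - 1) = min(11, 6) = 6.
Compute A + B mod 11 directly:
a = 2: 2+2=4, 2+4=6, 2+6=8, 2+9=0
a = 7: 7+2=9, 7+4=0, 7+6=2, 7+9=5
a = 9: 9+2=0, 9+4=2, 9+6=4, 9+9=7
A + B = {0, 2, 4, 5, 6, 7, 8, 9}, so |A + B| = 8.
Verify: 8 ≥ 6? Yes ✓.

CD lower bound = 6, actual |A + B| = 8.


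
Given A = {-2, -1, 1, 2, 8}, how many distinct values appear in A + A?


A + A = {a + a' : a, a' ∈ A}; |A| = 5.
General bounds: 2|A| - 1 ≤ |A + A| ≤ |A|(|A|+1)/2, i.e. 9 ≤ |A + A| ≤ 15.
Lower bound 2|A|-1 is attained iff A is an arithmetic progression.
Enumerate sums a + a' for a ≤ a' (symmetric, so this suffices):
a = -2: -2+-2=-4, -2+-1=-3, -2+1=-1, -2+2=0, -2+8=6
a = -1: -1+-1=-2, -1+1=0, -1+2=1, -1+8=7
a = 1: 1+1=2, 1+2=3, 1+8=9
a = 2: 2+2=4, 2+8=10
a = 8: 8+8=16
Distinct sums: {-4, -3, -2, -1, 0, 1, 2, 3, 4, 6, 7, 9, 10, 16}
|A + A| = 14

|A + A| = 14


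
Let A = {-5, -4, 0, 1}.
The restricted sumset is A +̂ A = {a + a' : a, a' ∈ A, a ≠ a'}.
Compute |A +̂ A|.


Restricted sumset: A +̂ A = {a + a' : a ∈ A, a' ∈ A, a ≠ a'}.
Equivalently, take A + A and drop any sum 2a that is achievable ONLY as a + a for a ∈ A (i.e. sums representable only with equal summands).
Enumerate pairs (a, a') with a < a' (symmetric, so each unordered pair gives one sum; this covers all a ≠ a'):
  -5 + -4 = -9
  -5 + 0 = -5
  -5 + 1 = -4
  -4 + 0 = -4
  -4 + 1 = -3
  0 + 1 = 1
Collected distinct sums: {-9, -5, -4, -3, 1}
|A +̂ A| = 5
(Reference bound: |A +̂ A| ≥ 2|A| - 3 for |A| ≥ 2, with |A| = 4 giving ≥ 5.)

|A +̂ A| = 5


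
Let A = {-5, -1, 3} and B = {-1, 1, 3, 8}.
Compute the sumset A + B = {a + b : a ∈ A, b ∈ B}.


A + B = {a + b : a ∈ A, b ∈ B}.
Enumerate all |A|·|B| = 3·4 = 12 pairs (a, b) and collect distinct sums.
a = -5: -5+-1=-6, -5+1=-4, -5+3=-2, -5+8=3
a = -1: -1+-1=-2, -1+1=0, -1+3=2, -1+8=7
a = 3: 3+-1=2, 3+1=4, 3+3=6, 3+8=11
Collecting distinct sums: A + B = {-6, -4, -2, 0, 2, 3, 4, 6, 7, 11}
|A + B| = 10

A + B = {-6, -4, -2, 0, 2, 3, 4, 6, 7, 11}


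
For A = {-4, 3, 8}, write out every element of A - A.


A - A = {a - a' : a, a' ∈ A}.
Compute a - a' for each ordered pair (a, a'):
a = -4: -4--4=0, -4-3=-7, -4-8=-12
a = 3: 3--4=7, 3-3=0, 3-8=-5
a = 8: 8--4=12, 8-3=5, 8-8=0
Collecting distinct values (and noting 0 appears from a-a):
A - A = {-12, -7, -5, 0, 5, 7, 12}
|A - A| = 7

A - A = {-12, -7, -5, 0, 5, 7, 12}


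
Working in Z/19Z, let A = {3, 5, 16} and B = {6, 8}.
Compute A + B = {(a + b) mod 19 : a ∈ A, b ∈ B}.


Work in Z/19Z: reduce every sum a + b modulo 19.
Enumerate all 6 pairs:
a = 3: 3+6=9, 3+8=11
a = 5: 5+6=11, 5+8=13
a = 16: 16+6=3, 16+8=5
Distinct residues collected: {3, 5, 9, 11, 13}
|A + B| = 5 (out of 19 total residues).

A + B = {3, 5, 9, 11, 13}


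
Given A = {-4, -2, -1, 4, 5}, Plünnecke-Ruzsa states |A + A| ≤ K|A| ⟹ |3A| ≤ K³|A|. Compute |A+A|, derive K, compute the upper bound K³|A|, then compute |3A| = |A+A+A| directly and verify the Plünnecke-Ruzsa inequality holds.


|A| = 5.
Step 1: Compute A + A by enumerating all 25 pairs.
A + A = {-8, -6, -5, -4, -3, -2, 0, 1, 2, 3, 4, 8, 9, 10}, so |A + A| = 14.
Step 2: Doubling constant K = |A + A|/|A| = 14/5 = 14/5 ≈ 2.8000.
Step 3: Plünnecke-Ruzsa gives |3A| ≤ K³·|A| = (2.8000)³ · 5 ≈ 109.7600.
Step 4: Compute 3A = A + A + A directly by enumerating all triples (a,b,c) ∈ A³; |3A| = 25.
Step 5: Check 25 ≤ 109.7600? Yes ✓.

K = 14/5, Plünnecke-Ruzsa bound K³|A| ≈ 109.7600, |3A| = 25, inequality holds.


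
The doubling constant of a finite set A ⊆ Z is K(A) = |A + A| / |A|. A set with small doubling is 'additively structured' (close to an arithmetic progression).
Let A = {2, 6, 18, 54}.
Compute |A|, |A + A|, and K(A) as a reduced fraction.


|A| = 4.
Compute A + A by enumerating all 16 pairs.
A + A = {4, 8, 12, 20, 24, 36, 56, 60, 72, 108}, so |A + A| = 10.
K = |A + A| / |A| = 10/4 = 5/2 ≈ 2.5000.
Reference: AP of size 4 gives K = 7/4 ≈ 1.7500; a fully generic set of size 4 gives K ≈ 2.5000.

|A| = 4, |A + A| = 10, K = 10/4 = 5/2.


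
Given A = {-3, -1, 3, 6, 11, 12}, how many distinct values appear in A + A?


A + A = {a + a' : a, a' ∈ A}; |A| = 6.
General bounds: 2|A| - 1 ≤ |A + A| ≤ |A|(|A|+1)/2, i.e. 11 ≤ |A + A| ≤ 21.
Lower bound 2|A|-1 is attained iff A is an arithmetic progression.
Enumerate sums a + a' for a ≤ a' (symmetric, so this suffices):
a = -3: -3+-3=-6, -3+-1=-4, -3+3=0, -3+6=3, -3+11=8, -3+12=9
a = -1: -1+-1=-2, -1+3=2, -1+6=5, -1+11=10, -1+12=11
a = 3: 3+3=6, 3+6=9, 3+11=14, 3+12=15
a = 6: 6+6=12, 6+11=17, 6+12=18
a = 11: 11+11=22, 11+12=23
a = 12: 12+12=24
Distinct sums: {-6, -4, -2, 0, 2, 3, 5, 6, 8, 9, 10, 11, 12, 14, 15, 17, 18, 22, 23, 24}
|A + A| = 20

|A + A| = 20


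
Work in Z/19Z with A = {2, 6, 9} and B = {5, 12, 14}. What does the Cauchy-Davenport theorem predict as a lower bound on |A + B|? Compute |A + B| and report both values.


Cauchy-Davenport: |A + B| ≥ min(p, |A| + |B| - 1) for A, B nonempty in Z/pZ.
|A| = 3, |B| = 3, p = 19.
CD lower bound = min(19, 3 + 3 - 1) = min(19, 5) = 5.
Compute A + B mod 19 directly:
a = 2: 2+5=7, 2+12=14, 2+14=16
a = 6: 6+5=11, 6+12=18, 6+14=1
a = 9: 9+5=14, 9+12=2, 9+14=4
A + B = {1, 2, 4, 7, 11, 14, 16, 18}, so |A + B| = 8.
Verify: 8 ≥ 5? Yes ✓.

CD lower bound = 5, actual |A + B| = 8.


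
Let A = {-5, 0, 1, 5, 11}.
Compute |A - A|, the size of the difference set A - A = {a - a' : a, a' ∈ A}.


A - A = {a - a' : a, a' ∈ A}; |A| = 5.
Bounds: 2|A|-1 ≤ |A - A| ≤ |A|² - |A| + 1, i.e. 9 ≤ |A - A| ≤ 21.
Note: 0 ∈ A - A always (from a - a). The set is symmetric: if d ∈ A - A then -d ∈ A - A.
Enumerate nonzero differences d = a - a' with a > a' (then include -d):
Positive differences: {1, 4, 5, 6, 10, 11, 16}
Full difference set: {0} ∪ (positive diffs) ∪ (negative diffs).
|A - A| = 1 + 2·7 = 15 (matches direct enumeration: 15).

|A - A| = 15


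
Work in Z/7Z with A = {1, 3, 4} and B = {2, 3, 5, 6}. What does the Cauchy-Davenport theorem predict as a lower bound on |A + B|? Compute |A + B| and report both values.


Cauchy-Davenport: |A + B| ≥ min(p, |A| + |B| - 1) for A, B nonempty in Z/pZ.
|A| = 3, |B| = 4, p = 7.
CD lower bound = min(7, 3 + 4 - 1) = min(7, 6) = 6.
Compute A + B mod 7 directly:
a = 1: 1+2=3, 1+3=4, 1+5=6, 1+6=0
a = 3: 3+2=5, 3+3=6, 3+5=1, 3+6=2
a = 4: 4+2=6, 4+3=0, 4+5=2, 4+6=3
A + B = {0, 1, 2, 3, 4, 5, 6}, so |A + B| = 7.
Verify: 7 ≥ 6? Yes ✓.

CD lower bound = 6, actual |A + B| = 7.


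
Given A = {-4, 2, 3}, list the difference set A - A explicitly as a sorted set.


A - A = {a - a' : a, a' ∈ A}.
Compute a - a' for each ordered pair (a, a'):
a = -4: -4--4=0, -4-2=-6, -4-3=-7
a = 2: 2--4=6, 2-2=0, 2-3=-1
a = 3: 3--4=7, 3-2=1, 3-3=0
Collecting distinct values (and noting 0 appears from a-a):
A - A = {-7, -6, -1, 0, 1, 6, 7}
|A - A| = 7

A - A = {-7, -6, -1, 0, 1, 6, 7}


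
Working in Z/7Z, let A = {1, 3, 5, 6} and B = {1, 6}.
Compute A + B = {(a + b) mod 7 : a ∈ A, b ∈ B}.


Work in Z/7Z: reduce every sum a + b modulo 7.
Enumerate all 8 pairs:
a = 1: 1+1=2, 1+6=0
a = 3: 3+1=4, 3+6=2
a = 5: 5+1=6, 5+6=4
a = 6: 6+1=0, 6+6=5
Distinct residues collected: {0, 2, 4, 5, 6}
|A + B| = 5 (out of 7 total residues).

A + B = {0, 2, 4, 5, 6}
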